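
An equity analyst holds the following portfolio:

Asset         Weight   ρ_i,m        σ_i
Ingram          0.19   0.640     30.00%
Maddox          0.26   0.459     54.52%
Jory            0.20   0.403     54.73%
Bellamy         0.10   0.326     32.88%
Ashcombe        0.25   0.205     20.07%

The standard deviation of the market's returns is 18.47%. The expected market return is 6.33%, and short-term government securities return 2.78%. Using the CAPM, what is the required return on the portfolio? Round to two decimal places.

β_Ingram = 0.640 × 30.00% / 18.47% = 1.0395
β_Maddox = 0.459 × 54.52% / 18.47% = 1.3549
β_Jory = 0.403 × 54.73% / 18.47% = 1.1942
β_Bellamy = 0.326 × 32.88% / 18.47% = 0.5803
β_Ashcombe = 0.205 × 20.07% / 18.47% = 0.2228
β_P = Σ w_i β_i = 0.19×1.0395 + 0.26×1.3549 + 0.20×1.1942 + 0.10×0.5803 + 0.25×0.2228 = 0.9023
MRP = 6.33% − 2.78% = 3.55%
E(R_P) = R_f + β_P × MRP = 2.78% + 0.9023 × 3.55% = 5.98%

5.98%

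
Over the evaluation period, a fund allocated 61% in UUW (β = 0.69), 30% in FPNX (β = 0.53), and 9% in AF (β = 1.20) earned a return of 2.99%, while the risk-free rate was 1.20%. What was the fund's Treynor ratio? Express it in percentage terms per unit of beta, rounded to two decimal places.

β_P = 0.61×0.69 + 0.30×0.53 + 0.09×1.20 = 0.6879
Treynor = (R_P − R_f) / β_P = (2.99% − 1.20%) / 0.6879 = 1.79% / 0.6879 = 2.60%

2.60%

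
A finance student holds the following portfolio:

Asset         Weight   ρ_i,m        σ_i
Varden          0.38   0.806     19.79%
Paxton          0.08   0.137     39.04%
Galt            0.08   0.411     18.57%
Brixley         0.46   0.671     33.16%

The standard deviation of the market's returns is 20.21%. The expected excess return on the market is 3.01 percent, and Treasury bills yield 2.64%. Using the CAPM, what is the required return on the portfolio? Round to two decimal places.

5.22%

β_Varden = 0.806 × 19.79% / 20.21% = 0.7892
β_Paxton = 0.137 × 39.04% / 20.21% = 0.2646
β_Galt = 0.411 × 18.57% / 20.21% = 0.3776
β_Brixley = 0.671 × 33.16% / 20.21% = 1.1010
β_P = Σ w_i β_i = 0.38×0.7892 + 0.08×0.2646 + 0.08×0.3776 + 0.46×1.1010 = 0.8577
E(R_P) = R_f + β_P × MRP = 2.64% + 0.8577 × 3.01% = 5.22%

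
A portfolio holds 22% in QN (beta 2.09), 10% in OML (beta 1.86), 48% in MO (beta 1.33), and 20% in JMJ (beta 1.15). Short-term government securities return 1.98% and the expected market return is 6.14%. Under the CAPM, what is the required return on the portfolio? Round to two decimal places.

β_P = Σ w_i β_i = 0.22×2.09 + 0.10×1.86 + 0.48×1.33 + 0.20×1.15 = 1.5142
MRP = 6.14% − 1.98% = 4.16%
E(R_P) = R_f + β_P × MRP = 1.98% + 1.5142 × 4.16% = 8.28%

8.28%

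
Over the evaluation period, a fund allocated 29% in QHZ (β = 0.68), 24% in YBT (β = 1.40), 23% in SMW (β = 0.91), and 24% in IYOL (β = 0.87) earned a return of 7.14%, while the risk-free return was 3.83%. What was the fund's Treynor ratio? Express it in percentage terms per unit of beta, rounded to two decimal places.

β_P = 0.29×0.68 + 0.24×1.40 + 0.23×0.91 + 0.24×0.87 = 0.9513
Treynor = (R_P − R_f) / β_P = (7.14% − 3.83%) / 0.9513 = 3.31% / 0.9513 = 3.48%

3.48%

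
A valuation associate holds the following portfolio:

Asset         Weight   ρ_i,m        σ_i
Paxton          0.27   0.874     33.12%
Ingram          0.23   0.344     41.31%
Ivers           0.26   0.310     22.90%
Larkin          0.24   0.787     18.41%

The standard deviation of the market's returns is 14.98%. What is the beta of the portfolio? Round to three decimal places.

β_Paxton = 0.874 × 33.12% / 14.98% = 1.9324
β_Ingram = 0.344 × 41.31% / 14.98% = 0.9486
β_Ivers = 0.310 × 22.90% / 14.98% = 0.4739
β_Larkin = 0.787 × 18.41% / 14.98% = 0.9672
β_P = Σ w_i β_i = 0.27×1.9324 + 0.23×0.9486 + 0.26×0.4739 + 0.24×0.9672 = 1.0953

1.095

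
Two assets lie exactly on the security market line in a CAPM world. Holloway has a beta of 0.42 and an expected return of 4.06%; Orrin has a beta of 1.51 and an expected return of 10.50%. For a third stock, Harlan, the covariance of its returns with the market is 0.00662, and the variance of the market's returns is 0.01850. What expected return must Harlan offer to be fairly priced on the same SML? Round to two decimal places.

3.69%

MRP = (10.50% − 4.06%) / (1.51 − 0.42) = 5.9083%
R_f = 4.06% − 0.42 × 5.9083% = 1.5785%
β_Harlan = Cov / Var(R_m) = 0.00662 / 0.01850 = 0.3578
E(R_Harlan) = R_f + β × MRP = 1.5785% + 0.3578 × 5.9083% = 3.69%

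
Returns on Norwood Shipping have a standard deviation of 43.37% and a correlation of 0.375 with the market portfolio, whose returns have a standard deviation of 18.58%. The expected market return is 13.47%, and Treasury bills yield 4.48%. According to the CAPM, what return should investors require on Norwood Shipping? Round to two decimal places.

β = ρ × σ_i / σ_m = 0.375 × 43.37% / 18.58% = 0.8753
MRP = 13.47% − 4.48% = 8.99%
E(R) = 4.48% + 0.8753 × 8.99% = 12.35%

12.35%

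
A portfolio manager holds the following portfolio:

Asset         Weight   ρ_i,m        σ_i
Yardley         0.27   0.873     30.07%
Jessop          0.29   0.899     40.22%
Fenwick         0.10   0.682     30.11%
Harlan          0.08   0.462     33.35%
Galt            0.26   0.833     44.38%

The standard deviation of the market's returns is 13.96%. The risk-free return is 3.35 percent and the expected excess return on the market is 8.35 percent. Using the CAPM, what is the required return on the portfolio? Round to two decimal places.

β_Yardley = 0.873 × 30.07% / 13.96% = 1.8805
β_Jessop = 0.899 × 40.22% / 13.96% = 2.5901
β_Fenwick = 0.682 × 30.11% / 13.96% = 1.4710
β_Harlan = 0.462 × 33.35% / 13.96% = 1.1037
β_Galt = 0.833 × 44.38% / 13.96% = 2.6482
β_P = Σ w_i β_i = 0.27×1.8805 + 0.29×2.5901 + 0.10×1.4710 + 0.08×1.1037 + 0.26×2.6482 = 2.1828
E(R_P) = R_f + β_P × MRP = 3.35% + 2.1828 × 8.35% = 21.58%

21.58%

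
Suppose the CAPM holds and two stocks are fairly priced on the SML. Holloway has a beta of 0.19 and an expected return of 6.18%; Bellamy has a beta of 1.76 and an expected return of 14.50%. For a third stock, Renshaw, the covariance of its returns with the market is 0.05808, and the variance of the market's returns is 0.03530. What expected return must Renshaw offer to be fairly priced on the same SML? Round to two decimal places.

13.89%

MRP = (14.50% − 6.18%) / (1.76 − 0.19) = 5.2994%
R_f = 6.18% − 0.19 × 5.2994% = 5.1731%
β_Renshaw = Cov / Var(R_m) = 0.05808 / 0.03530 = 1.6453
E(R_Renshaw) = R_f + β × MRP = 5.1731% + 1.6453 × 5.2994% = 13.89%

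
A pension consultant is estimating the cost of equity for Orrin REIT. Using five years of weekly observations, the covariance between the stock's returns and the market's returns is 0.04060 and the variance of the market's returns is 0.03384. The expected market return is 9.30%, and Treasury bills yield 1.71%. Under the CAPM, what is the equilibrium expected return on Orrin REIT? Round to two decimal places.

10.82%

β = Cov(R_i, R_m) / Var(R_m) = 0.04060 / 0.03384 = 1.1998
MRP = 9.30% − 1.71% = 7.59%
E(R) = R_f + β × MRP = 1.71% + 1.1998 × 7.59% = 10.82%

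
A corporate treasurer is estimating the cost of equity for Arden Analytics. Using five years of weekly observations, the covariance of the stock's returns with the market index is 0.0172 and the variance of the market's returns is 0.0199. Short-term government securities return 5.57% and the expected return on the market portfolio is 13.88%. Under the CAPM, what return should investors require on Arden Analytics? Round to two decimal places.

β = Cov(R_i, R_m) / Var(R_m) = 0.0172 / 0.0199 = 0.8643
MRP = 13.88% − 5.57% = 8.31%
E(R) = R_f + β × MRP = 5.57% + 0.8643 × 8.31% = 12.75%

12.75%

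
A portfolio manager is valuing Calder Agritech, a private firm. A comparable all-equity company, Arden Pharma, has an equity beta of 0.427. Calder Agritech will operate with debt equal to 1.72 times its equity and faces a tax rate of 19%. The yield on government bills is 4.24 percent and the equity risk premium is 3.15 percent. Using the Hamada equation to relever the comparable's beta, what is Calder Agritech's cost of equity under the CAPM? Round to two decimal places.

β_L = β_U × [1 + (1 − t)(D/E)] = 0.427 × [1 + (1 − 0.19) × 1.72]
    = 0.427 × [1 + 0.81 × 1.72] = 0.427 × 2.3932 = 1.0219
E(R) = R_f + β_L × MRP = 4.24% + 1.0219 × 3.15% = 7.46%

7.46%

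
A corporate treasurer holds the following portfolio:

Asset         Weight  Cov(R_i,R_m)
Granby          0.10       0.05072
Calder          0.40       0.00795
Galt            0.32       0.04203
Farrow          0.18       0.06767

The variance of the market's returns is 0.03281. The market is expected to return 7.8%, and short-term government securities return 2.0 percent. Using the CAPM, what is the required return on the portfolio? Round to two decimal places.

7.99%

β_Granby = 0.05072 / 0.03281 = 1.5459
β_Calder = 0.00795 / 0.03281 = 0.2423
β_Galt = 0.04203 / 0.03281 = 1.2810
β_Farrow = 0.06767 / 0.03281 = 2.0625
β_P = Σ w_i β_i = 0.10×1.5459 + 0.40×0.2423 + 0.32×1.2810 + 0.18×2.0625 = 1.0327
MRP = 7.8% − 2.0% = 5.80%
E(R_P) = R_f + β_P × MRP = 2.0% + 1.0327 × 5.8% = 7.99%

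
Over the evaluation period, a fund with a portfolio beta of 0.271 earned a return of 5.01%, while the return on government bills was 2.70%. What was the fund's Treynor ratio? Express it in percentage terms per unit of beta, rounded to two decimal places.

8.52%

Treynor = (R_P − R_f) / β_P = (5.01% − 2.70%) / 0.2710 = 2.31% / 0.2710 = 8.52%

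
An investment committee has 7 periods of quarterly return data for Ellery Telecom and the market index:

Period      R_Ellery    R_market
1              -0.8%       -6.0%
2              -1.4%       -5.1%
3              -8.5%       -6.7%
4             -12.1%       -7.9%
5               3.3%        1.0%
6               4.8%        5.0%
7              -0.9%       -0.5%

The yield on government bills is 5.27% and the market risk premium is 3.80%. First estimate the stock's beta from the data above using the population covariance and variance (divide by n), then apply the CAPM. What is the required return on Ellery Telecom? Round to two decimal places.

Mean R_i = (-0.8 − 1.4 − 8.5 − 12.1 + 3.3 + 4.8 − 0.9) / 7 = -2.2286%
Mean R_m = (-6.0 − 5.1 − 6.7 − 7.9 + 1.0 + 5.0 − 0.5) / 7 = -2.8857%
Σ(R_i − R̄_i)(R_m − R̄_m) = 147.2129  ⇒  Cov = 147.2129 / 7 = 21.0304
Σ(R_m − R̄_m)² = 137.2686  ⇒  Var(R_m) = 137.2686 / 7 = 19.6098
β = Cov / Var(R_m) = 21.0304 / 19.6098 = 1.0724
E(R) = R_f + β × MRP = 5.27% + 1.0724 × 3.80% = 9.35%

9.35%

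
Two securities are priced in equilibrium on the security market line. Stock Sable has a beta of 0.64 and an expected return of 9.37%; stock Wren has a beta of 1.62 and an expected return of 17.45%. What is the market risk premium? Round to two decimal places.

8.24%

Both satisfy E(R) = R_f + β·MRP, so the slope of the SML is
MRP = (17.45% − 9.37%) / (1.62 − 0.64) = 8.08% / 0.98 = 8.2449%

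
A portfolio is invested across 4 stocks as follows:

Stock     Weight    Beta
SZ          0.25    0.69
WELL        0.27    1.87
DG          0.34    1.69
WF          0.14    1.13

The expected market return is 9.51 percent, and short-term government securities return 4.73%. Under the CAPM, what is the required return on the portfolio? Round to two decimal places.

11.47%

β_P = Σ w_i β_i = 0.25×0.69 + 0.27×1.87 + 0.34×1.69 + 0.14×1.13 = 1.4102
MRP = 9.51% − 4.73% = 4.78%
E(R_P) = R_f + β_P × MRP = 4.73% + 1.4102 × 4.78% = 11.47%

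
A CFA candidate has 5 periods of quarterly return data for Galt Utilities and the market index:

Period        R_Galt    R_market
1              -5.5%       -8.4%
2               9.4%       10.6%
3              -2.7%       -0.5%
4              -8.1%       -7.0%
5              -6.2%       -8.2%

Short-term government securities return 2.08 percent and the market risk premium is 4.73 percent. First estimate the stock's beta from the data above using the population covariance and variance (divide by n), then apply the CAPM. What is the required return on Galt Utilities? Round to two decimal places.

Mean R_i = (-5.5 + 9.4 − 2.7 − 8.1 − 6.2) / 5 = -2.6200%
Mean R_m = (-8.4 + 10.6 − 0.5 − 7.0 − 8.2) / 5 = -2.7000%
Σ(R_i − R̄_i)(R_m − R̄_m) = 219.3600  ⇒  Cov = 219.3600 / 5 = 43.8720
Σ(R_m − R̄_m)² = 262.9600  ⇒  Var(R_m) = 262.9600 / 5 = 52.5920
β = Cov / Var(R_m) = 43.8720 / 52.5920 = 0.8342
E(R) = R_f + β × MRP = 2.08% + 0.8342 × 4.73% = 6.03%

6.03%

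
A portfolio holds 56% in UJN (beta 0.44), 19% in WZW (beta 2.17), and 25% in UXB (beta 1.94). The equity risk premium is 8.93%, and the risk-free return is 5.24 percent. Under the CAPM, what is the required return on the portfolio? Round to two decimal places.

15.45%

β_P = Σ w_i β_i = 0.56×0.44 + 0.19×2.17 + 0.25×1.94 = 1.1437
E(R_P) = R_f + β_P × MRP = 5.24% + 1.1437 × 8.93% = 15.45%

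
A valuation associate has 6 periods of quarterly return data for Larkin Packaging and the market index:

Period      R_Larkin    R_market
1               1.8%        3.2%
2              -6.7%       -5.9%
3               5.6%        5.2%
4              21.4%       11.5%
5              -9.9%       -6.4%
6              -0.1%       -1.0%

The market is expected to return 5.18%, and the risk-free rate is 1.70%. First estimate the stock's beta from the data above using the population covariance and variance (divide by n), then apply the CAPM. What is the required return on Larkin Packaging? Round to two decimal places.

Mean R_i = (1.8 − 6.7 + 5.6 + 21.4 − 9.9 − 0.1) / 6 = 2.0167%
Mean R_m = (3.2 − 5.9 + 5.2 + 11.5 − 6.4 − 1.0) / 6 = 1.1000%
Σ(R_i − R̄_i)(R_m − R̄_m) = 370.6600  ⇒  Cov = 370.6600 / 6 = 61.7767
Σ(R_m − R̄_m)² = 239.0400  ⇒  Var(R_m) = 239.0400 / 6 = 39.8400
β = Cov / Var(R_m) = 61.7767 / 39.8400 = 1.5506
MRP = 5.18% − 1.70% = 3.48%
E(R) = R_f + β × MRP = 1.70% + 1.5506 × 3.48% = 7.10%

7.10%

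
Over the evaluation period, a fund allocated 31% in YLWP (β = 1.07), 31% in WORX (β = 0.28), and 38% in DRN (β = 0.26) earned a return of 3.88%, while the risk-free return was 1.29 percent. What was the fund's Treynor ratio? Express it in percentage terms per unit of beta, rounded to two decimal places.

5.01%

β_P = 0.31×1.07 + 0.31×0.28 + 0.38×0.26 = 0.5173
Treynor = (R_P − R_f) / β_P = (3.88% − 1.29%) / 0.5173 = 2.59% / 0.5173 = 5.01%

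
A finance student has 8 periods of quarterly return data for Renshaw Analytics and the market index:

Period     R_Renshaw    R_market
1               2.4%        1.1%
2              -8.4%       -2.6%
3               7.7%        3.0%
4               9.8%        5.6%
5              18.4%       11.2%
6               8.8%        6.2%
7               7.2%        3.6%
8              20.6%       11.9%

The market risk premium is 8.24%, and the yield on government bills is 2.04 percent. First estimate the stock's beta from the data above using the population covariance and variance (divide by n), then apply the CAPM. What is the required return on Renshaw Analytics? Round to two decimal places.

Mean R_i = (2.4 − 8.4 + 7.7 + 9.8 + 18.4 + 8.8 + 7.2 + 20.6) / 8 = 8.3125%
Mean R_m = (1.1 − 2.6 + 3.0 + 5.6 + 11.2 + 6.2 + 3.6 + 11.9) / 8 = 5.0000%
Σ(R_i − R̄_i)(R_m − R̄_m) = 301.6600  ⇒  Cov = 301.6600 / 8 = 37.7075
Σ(R_m − R̄_m)² = 166.7800  ⇒  Var(R_m) = 166.7800 / 8 = 20.8475
β = Cov / Var(R_m) = 37.7075 / 20.8475 = 1.8087
E(R) = R_f + β × MRP = 2.04% + 1.8087 × 8.24% = 16.94%

16.94%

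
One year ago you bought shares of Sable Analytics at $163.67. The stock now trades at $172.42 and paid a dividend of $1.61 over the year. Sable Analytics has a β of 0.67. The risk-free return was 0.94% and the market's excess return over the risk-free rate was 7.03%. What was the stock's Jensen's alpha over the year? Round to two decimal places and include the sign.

Realised HPR = (P1 + D1 − P0) / P0 = (172.42 + 1.61 − 163.67) / 163.67 = 10.36 / 163.67 = 6.3298%
CAPM required = R_f + β·MRP = 0.94% + 0.67 × 7.03% = 5.6501%
α = realised − required = 6.3298% − 5.6501% = +0.68%

+0.68%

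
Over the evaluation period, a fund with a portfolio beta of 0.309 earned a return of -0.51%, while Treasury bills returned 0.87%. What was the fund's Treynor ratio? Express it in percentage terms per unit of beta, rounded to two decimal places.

Treynor = (R_P − R_f) / β_P = (-0.51% − 0.87%) / 0.3090 = -1.38% / 0.3090 = -4.47%

-4.47%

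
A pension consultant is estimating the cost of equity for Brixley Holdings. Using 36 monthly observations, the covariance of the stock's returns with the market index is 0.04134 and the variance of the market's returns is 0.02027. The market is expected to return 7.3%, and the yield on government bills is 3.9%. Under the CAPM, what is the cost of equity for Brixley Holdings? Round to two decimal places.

10.83%

β = Cov(R_i, R_m) / Var(R_m) = 0.04134 / 0.02027 = 2.0395
MRP = 7.3% − 3.9% = 3.40%
E(R) = R_f + β × MRP = 3.9% + 2.0395 × 3.4% = 10.83%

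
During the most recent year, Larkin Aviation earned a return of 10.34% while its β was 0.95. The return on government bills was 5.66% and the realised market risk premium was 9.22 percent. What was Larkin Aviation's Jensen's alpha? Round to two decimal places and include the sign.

CAPM benchmark = R_f + β(R_m − R_f) = 5.66% + 0.95 × 9.22% = 14.4190%
α = actual − benchmark = 10.34% − 14.4190% = -4.08%

-4.08%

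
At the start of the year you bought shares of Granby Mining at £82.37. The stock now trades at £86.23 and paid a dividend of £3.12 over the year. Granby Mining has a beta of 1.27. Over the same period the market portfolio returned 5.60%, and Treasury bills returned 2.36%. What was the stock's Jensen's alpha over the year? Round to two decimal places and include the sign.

Realised HPR = (P1 + D1 − P0) / P0 = (86.23 + 3.12 − 82.37) / 82.37 = 6.98 / 82.37 = 8.4740%
MRP = 5.60% − 2.36% = 3.24%
CAPM required = R_f + β·MRP = 2.36% + 1.27 × 3.24% = 6.4748%
α = realised − required = 8.4740% − 6.4748% = +2.00%

+2.00%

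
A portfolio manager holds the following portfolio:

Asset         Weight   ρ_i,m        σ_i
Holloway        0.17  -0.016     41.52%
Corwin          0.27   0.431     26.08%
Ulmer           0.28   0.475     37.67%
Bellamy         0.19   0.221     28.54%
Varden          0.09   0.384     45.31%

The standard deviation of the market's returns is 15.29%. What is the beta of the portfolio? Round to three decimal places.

β_Holloway = -0.016 × 41.52% / 15.29% = -0.0434
β_Corwin = 0.431 × 26.08% / 15.29% = 0.7352
β_Ulmer = 0.475 × 37.67% / 15.29% = 1.1703
β_Bellamy = 0.221 × 28.54% / 15.29% = 0.4125
β_Varden = 0.384 × 45.31% / 15.29% = 1.1379
β_P = Σ w_i β_i = 0.17×-0.0434 + 0.27×0.7352 + 0.28×1.1703 + 0.19×0.4125 + 0.09×1.1379 = 0.6996

0.700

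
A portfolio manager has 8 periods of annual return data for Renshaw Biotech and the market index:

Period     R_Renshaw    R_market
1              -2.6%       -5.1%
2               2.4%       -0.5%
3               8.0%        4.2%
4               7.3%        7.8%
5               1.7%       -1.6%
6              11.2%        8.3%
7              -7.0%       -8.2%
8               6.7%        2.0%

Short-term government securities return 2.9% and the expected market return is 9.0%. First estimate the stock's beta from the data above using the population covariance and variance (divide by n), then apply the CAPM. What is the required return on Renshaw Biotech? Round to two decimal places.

8.96%

Mean R_i = (-2.6 + 2.4 + 8.0 + 7.3 + 1.7 + 11.2 − 7.0 + 6.7) / 8 = 3.4625%
Mean R_m = (-5.1 − 0.5 + 4.2 + 7.8 − 1.6 + 8.3 − 8.2 + 2.0) / 8 = 0.8625%
Σ(R_i − R̄_i)(R_m − R̄_m) = 239.7488  ⇒  Cov = 239.7488 / 8 = 29.9686
Σ(R_m − R̄_m)² = 241.4788  ⇒  Var(R_m) = 241.4788 / 8 = 30.1849
β = Cov / Var(R_m) = 29.9686 / 30.1849 = 0.9928
MRP = 9.0% − 2.9% = 6.10%
E(R) = R_f + β × MRP = 2.9% + 0.9928 × 6.1% = 8.96%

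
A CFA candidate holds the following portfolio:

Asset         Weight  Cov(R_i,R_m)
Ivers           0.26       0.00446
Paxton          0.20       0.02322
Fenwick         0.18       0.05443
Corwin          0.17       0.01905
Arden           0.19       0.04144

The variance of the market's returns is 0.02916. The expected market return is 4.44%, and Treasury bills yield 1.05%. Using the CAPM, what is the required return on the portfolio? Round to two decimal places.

4.16%

β_Ivers = 0.00446 / 0.02916 = 0.1529
β_Paxton = 0.02322 / 0.02916 = 0.7963
β_Fenwick = 0.05443 / 0.02916 = 1.8666
β_Corwin = 0.01905 / 0.02916 = 0.6533
β_Arden = 0.04144 / 0.02916 = 1.4211
β_P = Σ w_i β_i = 0.26×0.1529 + 0.20×0.7963 + 0.18×1.8666 + 0.17×0.6533 + 0.19×1.4211 = 0.9161
MRP = 4.44% − 1.05% = 3.39%
E(R_P) = R_f + β_P × MRP = 1.05% + 0.9161 × 3.39% = 4.16%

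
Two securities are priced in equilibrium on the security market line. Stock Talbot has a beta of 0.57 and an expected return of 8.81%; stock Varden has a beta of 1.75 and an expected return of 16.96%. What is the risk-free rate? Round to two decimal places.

Both satisfy E(R) = R_f + β·MRP, so the slope of the SML is
MRP = (16.96% − 8.81%) / (1.75 − 0.57) = 8.15% / 1.18 = 6.9068%
R_f = E(R_Talbot) − β_Talbot·MRP = 8.81% − 0.57 × 6.9068% = 4.8731%

4.87%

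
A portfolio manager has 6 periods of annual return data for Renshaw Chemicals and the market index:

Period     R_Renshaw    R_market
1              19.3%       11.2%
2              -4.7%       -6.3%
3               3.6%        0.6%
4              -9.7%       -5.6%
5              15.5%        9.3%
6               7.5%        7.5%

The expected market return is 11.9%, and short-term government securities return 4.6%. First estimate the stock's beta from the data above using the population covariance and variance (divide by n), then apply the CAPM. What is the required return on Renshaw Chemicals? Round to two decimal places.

Mean R_i = (19.3 − 4.7 + 3.6 − 9.7 + 15.5 + 7.5) / 6 = 5.2500%
Mean R_m = (11.2 − 6.3 + 0.6 − 5.6 + 9.3 + 7.5) / 6 = 2.7833%
Σ(R_i − R̄_i)(R_m − R̄_m) = 414.9750  ⇒  Cov = 414.9750 / 6 = 69.1625
Σ(R_m − R̄_m)² = 293.1083  ⇒  Var(R_m) = 293.1083 / 6 = 48.8514
β = Cov / Var(R_m) = 69.1625 / 48.8514 = 1.4158
MRP = 11.9% − 4.6% = 7.30%
E(R) = R_f + β × MRP = 4.6% + 1.4158 × 7.3% = 14.94%

14.94%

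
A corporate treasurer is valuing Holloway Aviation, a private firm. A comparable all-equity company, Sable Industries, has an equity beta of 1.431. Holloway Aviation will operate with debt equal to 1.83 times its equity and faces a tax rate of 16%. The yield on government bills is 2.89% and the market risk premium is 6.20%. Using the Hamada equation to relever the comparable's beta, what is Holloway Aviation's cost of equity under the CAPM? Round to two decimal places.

25.40%

β_L = β_U × [1 + (1 − t)(D/E)] = 1.431 × [1 + (1 − 0.16) × 1.83]
    = 1.431 × [1 + 0.84 × 1.83] = 1.431 × 2.5372 = 3.6307
E(R) = R_f + β_L × MRP = 2.89% + 3.6307 × 6.20% = 25.40%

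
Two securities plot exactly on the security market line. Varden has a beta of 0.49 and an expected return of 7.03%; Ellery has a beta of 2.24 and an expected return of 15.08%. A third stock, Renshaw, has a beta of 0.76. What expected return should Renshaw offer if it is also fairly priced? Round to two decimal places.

MRP (SML slope) = (15.08% − 7.03%) / (2.24 − 0.49) = 8.05% / 1.75 = 4.6000%
R_f (intercept) = 7.03% − 0.49 × 4.6000% = 4.7760%
E(R_Renshaw) = R_f + β × MRP = 4.7760% + 0.76 × 4.6000% = 8.27%

8.27%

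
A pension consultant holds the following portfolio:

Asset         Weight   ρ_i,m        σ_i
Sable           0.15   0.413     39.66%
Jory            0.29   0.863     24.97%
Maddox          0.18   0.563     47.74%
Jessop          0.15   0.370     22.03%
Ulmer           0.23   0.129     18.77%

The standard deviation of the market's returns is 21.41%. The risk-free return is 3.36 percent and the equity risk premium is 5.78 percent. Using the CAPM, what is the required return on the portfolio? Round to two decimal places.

7.50%

β_Sable = 0.413 × 39.66% / 21.41% = 0.7650
β_Jory = 0.863 × 24.97% / 21.41% = 1.0065
β_Maddox = 0.563 × 47.74% / 21.41% = 1.2554
β_Jessop = 0.370 × 22.03% / 21.41% = 0.3807
β_Ulmer = 0.129 × 18.77% / 21.41% = 0.1131
β_P = Σ w_i β_i = 0.15×0.7650 + 0.29×1.0065 + 0.18×1.2554 + 0.15×0.3807 + 0.23×0.1131 = 0.7157
E(R_P) = R_f + β_P × MRP = 3.36% + 0.7157 × 5.78% = 7.50%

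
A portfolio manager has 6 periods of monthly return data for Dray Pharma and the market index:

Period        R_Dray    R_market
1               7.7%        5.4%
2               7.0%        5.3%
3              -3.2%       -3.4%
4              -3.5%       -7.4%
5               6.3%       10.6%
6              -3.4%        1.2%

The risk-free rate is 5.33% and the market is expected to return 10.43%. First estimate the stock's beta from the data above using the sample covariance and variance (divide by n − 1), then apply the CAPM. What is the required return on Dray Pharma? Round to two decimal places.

9.06%

Mean R_i = (7.7 + 7.0 − 3.2 − 3.5 + 6.3 − 3.4) / 6 = 1.8167%
Mean R_m = (5.4 + 5.3 − 3.4 − 7.4 + 10.6 + 1.2) / 6 = 1.9500%
Σ(R_i − R̄_i)(R_m − R̄_m) = 156.9050  ⇒  Cov = 156.9050 / 5 = 31.3810
Σ(R_m − R̄_m)² = 214.5550  ⇒  Var(R_m) = 214.5550 / 5 = 42.9110
β = Cov / Var(R_m) = 31.3810 / 42.9110 = 0.7313
MRP = 10.43% − 5.33% = 5.10%
E(R) = R_f + β × MRP = 5.33% + 0.7313 × 5.10% = 9.06%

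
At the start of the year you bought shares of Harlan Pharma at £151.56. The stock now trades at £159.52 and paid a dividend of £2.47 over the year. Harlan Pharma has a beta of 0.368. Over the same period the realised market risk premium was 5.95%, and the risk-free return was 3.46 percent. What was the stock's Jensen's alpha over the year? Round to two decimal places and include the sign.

+1.23%

Realised HPR = (P1 + D1 − P0) / P0 = (159.52 + 2.47 − 151.56) / 151.56 = 10.43 / 151.56 = 6.8818%
CAPM required = R_f + β·MRP = 3.46% + 0.368 × 5.95% = 5.64960%
α = realised − required = 6.8818% − 5.64960% = +1.23%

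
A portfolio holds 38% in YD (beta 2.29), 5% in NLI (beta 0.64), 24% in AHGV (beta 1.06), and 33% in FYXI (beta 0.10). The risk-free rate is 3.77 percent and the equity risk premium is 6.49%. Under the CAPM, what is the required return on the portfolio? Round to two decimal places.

β_P = Σ w_i β_i = 0.38×2.29 + 0.05×0.64 + 0.24×1.06 + 0.33×0.10 = 1.1896
E(R_P) = R_f + β_P × MRP = 3.77% + 1.1896 × 6.49% = 11.49%

11.49%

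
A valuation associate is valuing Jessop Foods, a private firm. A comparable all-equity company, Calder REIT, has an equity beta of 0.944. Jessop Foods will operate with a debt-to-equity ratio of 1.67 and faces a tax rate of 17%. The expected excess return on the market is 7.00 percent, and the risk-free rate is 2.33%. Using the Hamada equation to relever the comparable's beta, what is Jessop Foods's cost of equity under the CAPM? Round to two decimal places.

18.10%

β_L = β_U × [1 + (1 − t)(D/E)] = 0.944 × [1 + (1 − 0.17) × 1.67]
    = 0.944 × [1 + 0.83 × 1.67] = 0.944 × 2.3861 = 2.2525
E(R) = R_f + β_L × MRP = 2.33% + 2.2525 × 7.00% = 18.10%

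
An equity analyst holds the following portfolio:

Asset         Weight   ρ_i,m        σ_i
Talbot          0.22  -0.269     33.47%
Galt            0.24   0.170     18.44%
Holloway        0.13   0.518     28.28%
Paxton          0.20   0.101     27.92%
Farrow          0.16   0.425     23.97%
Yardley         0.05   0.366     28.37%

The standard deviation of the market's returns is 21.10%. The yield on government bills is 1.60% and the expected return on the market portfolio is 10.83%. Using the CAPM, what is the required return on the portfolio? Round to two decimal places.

β_Talbot = -0.269 × 33.47% / 21.10% = -0.4267
β_Galt = 0.170 × 18.44% / 21.10% = 0.1486
β_Holloway = 0.518 × 28.28% / 21.10% = 0.6943
β_Paxton = 0.101 × 27.92% / 21.10% = 0.1336
β_Farrow = 0.425 × 23.97% / 21.10% = 0.4828
β_Yardley = 0.366 × 28.37% / 21.10% = 0.4921
β_P = Σ w_i β_i = 0.22×-0.4267 + 0.24×0.1486 + 0.13×0.6943 + 0.20×0.1336 + 0.16×0.4828 + 0.05×0.4921 = 0.1606
MRP = 10.83% − 1.60% = 9.23%
E(R_P) = R_f + β_P × MRP = 1.60% + 0.1606 × 9.23% = 3.08%

3.08%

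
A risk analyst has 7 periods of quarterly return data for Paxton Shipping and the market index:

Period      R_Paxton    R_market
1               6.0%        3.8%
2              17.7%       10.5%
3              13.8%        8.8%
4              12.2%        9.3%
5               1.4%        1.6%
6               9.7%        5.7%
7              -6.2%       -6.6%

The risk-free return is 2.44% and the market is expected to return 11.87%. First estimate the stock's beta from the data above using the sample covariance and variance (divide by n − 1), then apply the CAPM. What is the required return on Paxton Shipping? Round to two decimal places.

15.14%

Mean R_i = (6.0 + 17.7 + 13.8 + 12.2 + 1.4 + 9.7 − 6.2) / 7 = 7.8000%
Mean R_m = (3.8 + 10.5 + 8.8 + 9.3 + 1.6 + 5.7 − 6.6) / 7 = 4.7286%
Σ(R_i − R̄_i)(R_m − R̄_m) = 283.8200  ⇒  Cov = 283.8200 / 6 = 47.3033
Σ(R_m − R̄_m)² = 210.7143  ⇒  Var(R_m) = 210.7143 / 6 = 35.1191
β = Cov / Var(R_m) = 47.3033 / 35.1191 = 1.3469
MRP = 11.87% − 2.44% = 9.43%
E(R) = R_f + β × MRP = 2.44% + 1.3469 × 9.43% = 15.14%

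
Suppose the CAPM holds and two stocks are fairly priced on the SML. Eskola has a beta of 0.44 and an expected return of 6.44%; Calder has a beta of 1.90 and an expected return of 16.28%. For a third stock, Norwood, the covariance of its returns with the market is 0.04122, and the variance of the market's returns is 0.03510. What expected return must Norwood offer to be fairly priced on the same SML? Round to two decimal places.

11.39%

MRP = (16.28% − 6.44%) / (1.90 − 0.44) = 6.7397%
R_f = 6.44% − 0.44 × 6.7397% = 3.4745%
β_Norwood = Cov / Var(R_m) = 0.04122 / 0.03510 = 1.1744
E(R_Norwood) = R_f + β × MRP = 3.4745% + 1.1744 × 6.7397% = 11.39%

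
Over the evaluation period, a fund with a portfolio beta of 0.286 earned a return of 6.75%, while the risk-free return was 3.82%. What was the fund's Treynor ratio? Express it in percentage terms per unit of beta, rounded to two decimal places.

10.24%

Treynor = (R_P − R_f) / β_P = (6.75% − 3.82%) / 0.2860 = 2.93% / 0.2860 = 10.24%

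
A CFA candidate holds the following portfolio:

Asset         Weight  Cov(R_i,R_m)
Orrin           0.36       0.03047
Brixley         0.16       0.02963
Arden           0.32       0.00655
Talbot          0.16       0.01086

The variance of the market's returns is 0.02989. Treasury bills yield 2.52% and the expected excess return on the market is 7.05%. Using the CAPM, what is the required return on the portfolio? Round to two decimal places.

β_Orrin = 0.03047 / 0.02989 = 1.0194
β_Brixley = 0.02963 / 0.02989 = 0.9913
β_Arden = 0.00655 / 0.02989 = 0.2191
β_Talbot = 0.01086 / 0.02989 = 0.3633
β_P = Σ w_i β_i = 0.36×1.0194 + 0.16×0.9913 + 0.32×0.2191 + 0.16×0.3633 = 0.6538
E(R_P) = R_f + β_P × MRP = 2.52% + 0.6538 × 7.05% = 7.13%

7.13%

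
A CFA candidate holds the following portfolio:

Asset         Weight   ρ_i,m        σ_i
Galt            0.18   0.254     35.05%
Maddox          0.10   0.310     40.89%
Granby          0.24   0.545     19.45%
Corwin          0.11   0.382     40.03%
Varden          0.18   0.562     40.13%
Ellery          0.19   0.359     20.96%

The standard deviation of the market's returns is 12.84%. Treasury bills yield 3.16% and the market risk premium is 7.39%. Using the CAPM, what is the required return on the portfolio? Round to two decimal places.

10.40%

β_Galt = 0.254 × 35.05% / 12.84% = 0.6934
β_Maddox = 0.310 × 40.89% / 12.84% = 0.9872
β_Granby = 0.545 × 19.45% / 12.84% = 0.8256
β_Corwin = 0.382 × 40.03% / 12.84% = 1.1909
β_Varden = 0.562 × 40.13% / 12.84% = 1.7565
β_Ellery = 0.359 × 20.96% / 12.84% = 0.5860
β_P = Σ w_i β_i = 0.18×0.6934 + 0.10×0.9872 + 0.24×0.8256 + 0.11×1.1909 + 0.18×1.7565 + 0.19×0.5860 = 0.9802
E(R_P) = R_f + β_P × MRP = 3.16% + 0.9802 × 7.39% = 10.40%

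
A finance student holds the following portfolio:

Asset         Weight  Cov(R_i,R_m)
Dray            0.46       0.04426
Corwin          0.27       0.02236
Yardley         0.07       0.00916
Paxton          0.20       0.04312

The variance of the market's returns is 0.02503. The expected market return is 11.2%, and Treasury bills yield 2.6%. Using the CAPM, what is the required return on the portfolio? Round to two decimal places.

14.85%

β_Dray = 0.04426 / 0.02503 = 1.7683
β_Corwin = 0.02236 / 0.02503 = 0.8933
β_Yardley = 0.00916 / 0.02503 = 0.3660
β_Paxton = 0.04312 / 0.02503 = 1.7227
β_P = Σ w_i β_i = 0.46×1.7683 + 0.27×0.8933 + 0.07×0.3660 + 0.20×1.7227 = 1.4248
MRP = 11.2% − 2.6% = 8.60%
E(R_P) = R_f + β_P × MRP = 2.6% + 1.4248 × 8.6% = 14.85%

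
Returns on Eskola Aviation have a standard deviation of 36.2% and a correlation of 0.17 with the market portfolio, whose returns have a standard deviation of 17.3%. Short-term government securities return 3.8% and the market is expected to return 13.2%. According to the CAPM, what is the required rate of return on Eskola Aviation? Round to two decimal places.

7.14%

β = ρ × σ_i / σ_m = 0.17 × 36.2% / 17.3% = 0.3557
MRP = 13.2% − 3.8% = 9.40%
E(R) = 3.8% + 0.3557 × 9.4% = 7.14%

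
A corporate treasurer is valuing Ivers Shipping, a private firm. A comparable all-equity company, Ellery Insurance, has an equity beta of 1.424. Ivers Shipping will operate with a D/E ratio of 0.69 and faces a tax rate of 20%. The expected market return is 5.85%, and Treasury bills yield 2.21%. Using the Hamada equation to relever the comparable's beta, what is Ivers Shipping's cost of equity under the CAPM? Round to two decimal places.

10.25%

β_L = β_U × [1 + (1 − t)(D/E)] = 1.424 × [1 + (1 − 0.20) × 0.69]
    = 1.424 × [1 + 0.80 × 0.69] = 1.424 × 1.5520 = 2.2100
MRP = 5.85% − 2.21% = 3.64%
E(R) = R_f + β_L × MRP = 2.21% + 2.2100 × 3.64% = 10.25%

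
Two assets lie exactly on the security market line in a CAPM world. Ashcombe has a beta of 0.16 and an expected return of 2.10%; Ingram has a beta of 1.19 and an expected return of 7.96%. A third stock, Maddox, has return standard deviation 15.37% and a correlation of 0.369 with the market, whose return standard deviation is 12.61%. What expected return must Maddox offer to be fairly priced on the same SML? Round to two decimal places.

MRP = (7.96% − 2.10%) / (1.19 − 0.16) = 5.6893%
R_f = 2.10% − 0.16 × 5.6893% = 1.1897%
β_Maddox = ρ·σ_i/σ_m = 0.369 × 15.37 / 12.61 = 0.4498
E(R_Maddox) = R_f + β × MRP = 1.1897% + 0.4498 × 5.6893% = 3.75%

3.75%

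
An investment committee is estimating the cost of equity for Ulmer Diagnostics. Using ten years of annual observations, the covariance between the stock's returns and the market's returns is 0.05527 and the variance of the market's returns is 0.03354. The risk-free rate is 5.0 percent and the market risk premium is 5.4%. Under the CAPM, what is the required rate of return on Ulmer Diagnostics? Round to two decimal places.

β = Cov(R_i, R_m) / Var(R_m) = 0.05527 / 0.03354 = 1.6479
E(R) = R_f + β × MRP = 5.0% + 1.6479 × 5.4% = 13.90%

13.90%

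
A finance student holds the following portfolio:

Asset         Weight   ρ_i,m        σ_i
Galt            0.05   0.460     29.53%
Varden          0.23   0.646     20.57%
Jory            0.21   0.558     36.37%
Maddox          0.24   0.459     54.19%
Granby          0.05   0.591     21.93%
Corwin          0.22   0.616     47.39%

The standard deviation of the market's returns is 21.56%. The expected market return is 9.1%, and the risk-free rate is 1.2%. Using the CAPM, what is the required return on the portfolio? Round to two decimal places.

β_Galt = 0.460 × 29.53% / 21.56% = 0.6300
β_Varden = 0.646 × 20.57% / 21.56% = 0.6163
β_Jory = 0.558 × 36.37% / 21.56% = 0.9413
β_Maddox = 0.459 × 54.19% / 21.56% = 1.1537
β_Granby = 0.591 × 21.93% / 21.56% = 0.6011
β_Corwin = 0.616 × 47.39% / 21.56% = 1.3540
β_P = Σ w_i β_i = 0.05×0.6300 + 0.23×0.6163 + 0.21×0.9413 + 0.24×1.1537 + 0.05×0.6011 + 0.22×1.3540 = 0.9757
MRP = 9.1% − 1.2% = 7.90%
E(R_P) = R_f + β_P × MRP = 1.2% + 0.9757 × 7.9% = 8.91%

8.91%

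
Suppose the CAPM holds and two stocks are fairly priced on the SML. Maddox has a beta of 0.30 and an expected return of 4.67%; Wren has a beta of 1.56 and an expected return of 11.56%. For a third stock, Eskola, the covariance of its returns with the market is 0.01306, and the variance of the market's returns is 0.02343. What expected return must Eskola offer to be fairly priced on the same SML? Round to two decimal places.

MRP = (11.56% − 4.67%) / (1.56 − 0.30) = 5.4683%
R_f = 4.67% − 0.30 × 5.4683% = 3.0295%
β_Eskola = Cov / Var(R_m) = 0.01306 / 0.02343 = 0.5574
E(R_Eskola) = R_f + β × MRP = 3.0295% + 0.5574 × 5.4683% = 6.08%

6.08%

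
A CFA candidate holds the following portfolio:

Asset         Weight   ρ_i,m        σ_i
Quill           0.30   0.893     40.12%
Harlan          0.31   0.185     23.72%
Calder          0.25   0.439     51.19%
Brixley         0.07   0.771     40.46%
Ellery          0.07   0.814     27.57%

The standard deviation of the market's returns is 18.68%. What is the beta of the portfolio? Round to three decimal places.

β_Quill = 0.893 × 40.12% / 18.68% = 1.9179
β_Harlan = 0.185 × 23.72% / 18.68% = 0.2349
β_Calder = 0.439 × 51.19% / 18.68% = 1.2030
β_Brixley = 0.771 × 40.46% / 18.68% = 1.6699
β_Ellery = 0.814 × 27.57% / 18.68% = 1.2014
β_P = Σ w_i β_i = 0.30×1.9179 + 0.31×0.2349 + 0.25×1.2030 + 0.07×1.6699 + 0.07×1.2014 = 1.1499

1.150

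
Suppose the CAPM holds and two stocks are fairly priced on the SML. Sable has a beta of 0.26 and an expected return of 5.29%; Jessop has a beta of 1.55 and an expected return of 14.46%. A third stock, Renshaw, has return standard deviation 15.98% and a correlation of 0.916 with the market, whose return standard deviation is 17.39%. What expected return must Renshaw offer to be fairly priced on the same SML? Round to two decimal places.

MRP = (14.46% − 5.29%) / (1.55 − 0.26) = 7.1085%
R_f = 5.29% − 0.26 × 7.1085% = 3.4418%
β_Renshaw = ρ·σ_i/σ_m = 0.916 × 15.98 / 17.39 = 0.8417
E(R_Renshaw) = R_f + β × MRP = 3.4418% + 0.8417 × 7.1085% = 9.43%

9.43%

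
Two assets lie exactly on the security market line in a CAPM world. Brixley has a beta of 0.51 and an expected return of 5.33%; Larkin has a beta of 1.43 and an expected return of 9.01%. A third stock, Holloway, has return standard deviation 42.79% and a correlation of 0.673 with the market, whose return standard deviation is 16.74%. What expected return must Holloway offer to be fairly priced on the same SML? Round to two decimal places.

10.17%

MRP = (9.01% − 5.33%) / (1.43 − 0.51) = 4.0000%
R_f = 5.33% − 0.51 × 4.0000% = 3.2900%
β_Holloway = ρ·σ_i/σ_m = 0.673 × 42.79 / 16.74 = 1.7203
E(R_Holloway) = R_f + β × MRP = 3.2900% + 1.7203 × 4.0000% = 10.17%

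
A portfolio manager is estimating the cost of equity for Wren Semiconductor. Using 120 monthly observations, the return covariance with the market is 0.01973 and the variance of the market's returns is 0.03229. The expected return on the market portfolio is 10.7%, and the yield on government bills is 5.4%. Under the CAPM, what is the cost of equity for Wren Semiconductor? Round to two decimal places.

β = Cov(R_i, R_m) / Var(R_m) = 0.01973 / 0.03229 = 0.6110
MRP = 10.7% − 5.4% = 5.30%
E(R) = R_f + β × MRP = 5.4% + 0.6110 × 5.3% = 8.64%

8.64%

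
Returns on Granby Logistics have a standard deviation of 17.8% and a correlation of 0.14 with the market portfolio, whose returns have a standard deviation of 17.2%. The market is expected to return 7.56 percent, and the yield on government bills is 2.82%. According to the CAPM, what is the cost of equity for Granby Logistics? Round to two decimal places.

3.51%

β = ρ × σ_i / σ_m = 0.14 × 17.8% / 17.2% = 0.1449
MRP = 7.56% − 2.82% = 4.74%
E(R) = 2.82% + 0.1449 × 4.74% = 3.51%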